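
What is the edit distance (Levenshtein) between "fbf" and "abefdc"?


Computing edit distance: "fbf" -> "abefdc"
DP table:
           a    b    e    f    d    c
      0    1    2    3    4    5    6
  f   1    1    2    3    3    4    5
  b   2    2    1    2    3    4    5
  f   3    3    2    2    2    3    4
Edit distance = dp[3][6] = 4

4


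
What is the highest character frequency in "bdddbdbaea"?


Input: bdddbdbaea
Character counts:
  'a': 2
  'b': 3
  'd': 4
  'e': 1
Maximum frequency: 4

4


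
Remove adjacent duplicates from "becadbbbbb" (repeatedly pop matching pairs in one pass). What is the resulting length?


Input: becadbbbbb
Stack-based adjacent duplicate removal:
  Read 'b': push. Stack: b
  Read 'e': push. Stack: be
  Read 'c': push. Stack: bec
  Read 'a': push. Stack: beca
  Read 'd': push. Stack: becad
  Read 'b': push. Stack: becadb
  Read 'b': matches stack top 'b' => pop. Stack: becad
  Read 'b': push. Stack: becadb
  Read 'b': matches stack top 'b' => pop. Stack: becad
  Read 'b': push. Stack: becadb
Final stack: "becadb" (length 6)

6


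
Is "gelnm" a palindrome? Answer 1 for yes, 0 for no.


Input: gelnm
Reversed: mnleg
  Compare pos 0 ('g') with pos 4 ('m'): MISMATCH
  Compare pos 1 ('e') with pos 3 ('n'): MISMATCH
Result: not a palindrome

0


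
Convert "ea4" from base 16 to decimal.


Input: "ea4" in base 16
Positional expansion:
  Digit 'e' (value 14) x 16^2 = 3584
  Digit 'a' (value 10) x 16^1 = 160
  Digit '4' (value 4) x 16^0 = 4
Sum = 3748

3748


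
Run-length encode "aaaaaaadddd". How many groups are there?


Input: aaaaaaadddd
Scanning for consecutive runs:
  Group 1: 'a' x 7 (positions 0-6)
  Group 2: 'd' x 4 (positions 7-10)
Total groups: 2

2


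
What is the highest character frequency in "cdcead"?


Input: cdcead
Character counts:
  'a': 1
  'c': 2
  'd': 2
  'e': 1
Maximum frequency: 2

2


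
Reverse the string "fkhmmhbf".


Input: fkhmmhbf
Reading characters right to left:
  Position 7: 'f'
  Position 6: 'b'
  Position 5: 'h'
  Position 4: 'm'
  Position 3: 'm'
  Position 2: 'h'
  Position 1: 'k'
  Position 0: 'f'
Reversed: fbhmmhkf

fbhmmhkf


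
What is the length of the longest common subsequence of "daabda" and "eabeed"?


LCS of "daabda" and "eabeed"
DP table:
           e    a    b    e    e    d
      0    0    0    0    0    0    0
  d   0    0    0    0    0    0    1
  a   0    0    1    1    1    1    1
  a   0    0    1    1    1    1    1
  b   0    0    1    2    2    2    2
  d   0    0    1    2    2    2    3
  a   0    0    1    2    2    2    3
LCS length = dp[6][6] = 3

3


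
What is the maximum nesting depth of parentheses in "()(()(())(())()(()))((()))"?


Input: "()(()(())(())()(()))((()))"
Tracking depth:
  Position 0 '(': depth becomes 1
  Position 1 ')': depth becomes 0
  Position 2 '(': depth becomes 1
  Position 3 '(': depth becomes 2
  Position 4 ')': depth becomes 1
  Position 5 '(': depth becomes 2
  Position 6 '(': depth becomes 3
  Position 7 ')': depth becomes 2
  Position 8 ')': depth becomes 1
  Position 9 '(': depth becomes 2
  Position 10 '(': depth becomes 3
  Position 11 ')': depth becomes 2
  Position 12 ')': depth becomes 1
  Position 13 '(': depth becomes 2
  Position 14 ')': depth becomes 1
  Position 15 '(': depth becomes 2
  Position 16 '(': depth becomes 3
  Position 17 ')': depth becomes 2
  Position 18 ')': depth becomes 1
  Position 19 ')': depth becomes 0
  Position 20 '(': depth becomes 1
  Position 21 '(': depth becomes 2
  Position 22 '(': depth becomes 3
  Position 23 ')': depth becomes 2
  Position 24 ')': depth becomes 1
  Position 25 ')': depth becomes 0
Maximum depth reached: 3

3


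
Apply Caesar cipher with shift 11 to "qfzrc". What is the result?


Caesar cipher: shift "qfzrc" by 11
  'q' (pos 16) + 11 = pos 1 = 'b'
  'f' (pos 5) + 11 = pos 16 = 'q'
  'z' (pos 25) + 11 = pos 10 = 'k'
  'r' (pos 17) + 11 = pos 2 = 'c'
  'c' (pos 2) + 11 = pos 13 = 'n'
Result: bqkcn

bqkcn


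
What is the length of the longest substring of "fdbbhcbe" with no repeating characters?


Input: "fdbbhcbe"
Sliding window (track last position of each char):
  Position 0 ('f'): window [0,0] length 1 -- new best
  Position 1 ('d'): window [0,1] length 2 -- new best
  Position 2 ('b'): window [0,2] length 3 -- new best
  Position 3 ('b'): repeat (last at 2), move window start to 3
  Position 3 ('b'): window [3,3] length 1
  Position 4 ('h'): window [3,4] length 2
  Position 5 ('c'): window [3,5] length 3
  Position 6 ('b'): repeat (last at 3), move window start to 4
  Position 6 ('b'): window [4,6] length 3
  Position 7 ('e'): window [4,7] length 4 -- new best
Longest substring with no repeats: "hcbe" with length 4

4


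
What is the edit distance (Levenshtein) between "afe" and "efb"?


Computing edit distance: "afe" -> "efb"
DP table:
           e    f    b
      0    1    2    3
  a   1    1    2    3
  f   2    2    1    2
  e   3    2    2    2
Edit distance = dp[3][3] = 2

2


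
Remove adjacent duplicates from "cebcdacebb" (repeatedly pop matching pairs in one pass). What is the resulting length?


Input: cebcdacebb
Stack-based adjacent duplicate removal:
  Read 'c': push. Stack: c
  Read 'e': push. Stack: ce
  Read 'b': push. Stack: ceb
  Read 'c': push. Stack: cebc
  Read 'd': push. Stack: cebcd
  Read 'a': push. Stack: cebcda
  Read 'c': push. Stack: cebcdac
  Read 'e': push. Stack: cebcdace
  Read 'b': push. Stack: cebcdaceb
  Read 'b': matches stack top 'b' => pop. Stack: cebcdace
Final stack: "cebcdace" (length 8)

8


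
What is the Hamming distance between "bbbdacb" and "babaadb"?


Comparing "bbbdacb" and "babaadb" position by position:
  Position 0: 'b' vs 'b' => same
  Position 1: 'b' vs 'a' => differ
  Position 2: 'b' vs 'b' => same
  Position 3: 'd' vs 'a' => differ
  Position 4: 'a' vs 'a' => same
  Position 5: 'c' vs 'd' => differ
  Position 6: 'b' vs 'b' => same
Total differences (Hamming distance): 3

3


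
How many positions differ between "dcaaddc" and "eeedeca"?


Comparing "dcaaddc" and "eeedeca" position by position:
  Position 0: 'd' vs 'e' => DIFFER
  Position 1: 'c' vs 'e' => DIFFER
  Position 2: 'a' vs 'e' => DIFFER
  Position 3: 'a' vs 'd' => DIFFER
  Position 4: 'd' vs 'e' => DIFFER
  Position 5: 'd' vs 'c' => DIFFER
  Position 6: 'c' vs 'a' => DIFFER
Positions that differ: 7

7


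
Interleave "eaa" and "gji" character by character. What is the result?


Interleaving "eaa" and "gji":
  Position 0: 'e' from first, 'g' from second => "eg"
  Position 1: 'a' from first, 'j' from second => "aj"
  Position 2: 'a' from first, 'i' from second => "ai"
Result: egajai

egajai


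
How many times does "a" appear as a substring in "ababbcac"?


Searching for "a" in "ababbcac"
Scanning each position:
  Position 0: "a" => MATCH
  Position 1: "b" => no
  Position 2: "a" => MATCH
  Position 3: "b" => no
  Position 4: "b" => no
  Position 5: "c" => no
  Position 6: "a" => MATCH
  Position 7: "c" => no
Total occurrences: 3

3


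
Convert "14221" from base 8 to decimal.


Input: "14221" in base 8
Positional expansion:
  Digit '1' (value 1) x 8^4 = 4096
  Digit '4' (value 4) x 8^3 = 2048
  Digit '2' (value 2) x 8^2 = 128
  Digit '2' (value 2) x 8^1 = 16
  Digit '1' (value 1) x 8^0 = 1
Sum = 6289

6289


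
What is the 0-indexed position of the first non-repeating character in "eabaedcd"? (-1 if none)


Input: eabaedcd
Character frequencies:
  'a': 2
  'b': 1
  'c': 1
  'd': 2
  'e': 2
Scanning left to right for freq == 1:
  Position 0 ('e'): freq=2, skip
  Position 1 ('a'): freq=2, skip
  Position 2 ('b'): unique! => answer = 2

2


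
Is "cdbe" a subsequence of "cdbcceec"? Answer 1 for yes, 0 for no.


Check if "cdbe" is a subsequence of "cdbcceec"
Greedy scan:
  Position 0 ('c'): matches sub[0] = 'c'
  Position 1 ('d'): matches sub[1] = 'd'
  Position 2 ('b'): matches sub[2] = 'b'
  Position 3 ('c'): no match needed
  Position 4 ('c'): no match needed
  Position 5 ('e'): matches sub[3] = 'e'
  Position 6 ('e'): no match needed
  Position 7 ('c'): no match needed
All 4 characters matched => is a subsequence

1


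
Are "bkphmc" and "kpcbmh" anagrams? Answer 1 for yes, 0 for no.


Strings: "bkphmc", "kpcbmh"
Sorted first:  bchkmp
Sorted second: bchkmp
Sorted forms match => anagrams

1


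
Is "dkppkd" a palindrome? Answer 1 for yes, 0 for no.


Input: dkppkd
Reversed: dkppkd
  Compare pos 0 ('d') with pos 5 ('d'): match
  Compare pos 1 ('k') with pos 4 ('k'): match
  Compare pos 2 ('p') with pos 3 ('p'): match
Result: palindrome

1


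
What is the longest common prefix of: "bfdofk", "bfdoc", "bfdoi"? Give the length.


Words: bfdofk, bfdoc, bfdoi
  Position 0: all 'b' => match
  Position 1: all 'f' => match
  Position 2: all 'd' => match
  Position 3: all 'o' => match
  Position 4: ('f', 'c', 'i') => mismatch, stop
LCP = "bfdo" (length 4)

4


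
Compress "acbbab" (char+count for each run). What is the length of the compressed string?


Input: acbbab
Runs:
  'a' x 1 => "a1"
  'c' x 1 => "c1"
  'b' x 2 => "b2"
  'a' x 1 => "a1"
  'b' x 1 => "b1"
Compressed: "a1c1b2a1b1"
Compressed length: 10

10


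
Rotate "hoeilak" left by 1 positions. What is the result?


Input: "hoeilak", rotate left by 1
First 1 characters: "h"
Remaining characters: "oeilak"
Concatenate remaining + first: "oeilak" + "h" = "oeilakh"

oeilakh


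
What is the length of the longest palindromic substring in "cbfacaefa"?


Input: "cbfacaefa"
Checking substrings for palindromes:
  [3:6] "aca" (len 3) => palindrome
Longest palindromic substring: "aca" with length 3

3


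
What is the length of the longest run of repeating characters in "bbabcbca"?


Input: "bbabcbca"
Scanning for longest run:
  Position 1 ('b'): continues run of 'b', length=2
  Position 2 ('a'): new char, reset run to 1
  Position 3 ('b'): new char, reset run to 1
  Position 4 ('c'): new char, reset run to 1
  Position 5 ('b'): new char, reset run to 1
  Position 6 ('c'): new char, reset run to 1
  Position 7 ('a'): new char, reset run to 1
Longest run: 'b' with length 2

2


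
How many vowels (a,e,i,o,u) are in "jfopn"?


Input: jfopn
Checking each character:
  'j' at position 0: consonant
  'f' at position 1: consonant
  'o' at position 2: vowel (running total: 1)
  'p' at position 3: consonant
  'n' at position 4: consonant
Total vowels: 1

1


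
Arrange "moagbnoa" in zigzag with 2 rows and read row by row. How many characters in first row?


Zigzag "moagbnoa" into 2 rows:
Placing characters:
  'm' => row 0
  'o' => row 1
  'a' => row 0
  'g' => row 1
  'b' => row 0
  'n' => row 1
  'o' => row 0
  'a' => row 1
Rows:
  Row 0: "mabo"
  Row 1: "ogna"
First row length: 4

4


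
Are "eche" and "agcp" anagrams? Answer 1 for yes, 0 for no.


Strings: "eche", "agcp"
Sorted first:  ceeh
Sorted second: acgp
Differ at position 0: 'c' vs 'a' => not anagrams

0


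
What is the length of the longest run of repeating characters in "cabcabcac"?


Input: "cabcabcac"
Scanning for longest run:
  Position 1 ('a'): new char, reset run to 1
  Position 2 ('b'): new char, reset run to 1
  Position 3 ('c'): new char, reset run to 1
  Position 4 ('a'): new char, reset run to 1
  Position 5 ('b'): new char, reset run to 1
  Position 6 ('c'): new char, reset run to 1
  Position 7 ('a'): new char, reset run to 1
  Position 8 ('c'): new char, reset run to 1
Longest run: 'c' with length 1

1


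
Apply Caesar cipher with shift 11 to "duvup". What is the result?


Caesar cipher: shift "duvup" by 11
  'd' (pos 3) + 11 = pos 14 = 'o'
  'u' (pos 20) + 11 = pos 5 = 'f'
  'v' (pos 21) + 11 = pos 6 = 'g'
  'u' (pos 20) + 11 = pos 5 = 'f'
  'p' (pos 15) + 11 = pos 0 = 'a'
Result: ofgfa

ofgfa


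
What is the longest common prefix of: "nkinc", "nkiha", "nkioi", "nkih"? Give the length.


Words: nkinc, nkiha, nkioi, nkih
  Position 0: all 'n' => match
  Position 1: all 'k' => match
  Position 2: all 'i' => match
  Position 3: ('n', 'h', 'o', 'h') => mismatch, stop
LCP = "nki" (length 3)

3


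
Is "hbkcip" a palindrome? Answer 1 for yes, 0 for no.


Input: hbkcip
Reversed: pickbh
  Compare pos 0 ('h') with pos 5 ('p'): MISMATCH
  Compare pos 1 ('b') with pos 4 ('i'): MISMATCH
  Compare pos 2 ('k') with pos 3 ('c'): MISMATCH
Result: not a palindrome

0


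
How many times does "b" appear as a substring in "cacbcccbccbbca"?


Searching for "b" in "cacbcccbccbbca"
Scanning each position:
  Position 0: "c" => no
  Position 1: "a" => no
  Position 2: "c" => no
  Position 3: "b" => MATCH
  Position 4: "c" => no
  Position 5: "c" => no
  Position 6: "c" => no
  Position 7: "b" => MATCH
  Position 8: "c" => no
  Position 9: "c" => no
  Position 10: "b" => MATCH
  Position 11: "b" => MATCH
  Position 12: "c" => no
  Position 13: "a" => no
Total occurrences: 4

4


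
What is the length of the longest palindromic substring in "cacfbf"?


Input: "cacfbf"
Checking substrings for palindromes:
  [0:3] "cac" (len 3) => palindrome
  [3:6] "fbf" (len 3) => palindrome
Longest palindromic substring: "cac" with length 3

3


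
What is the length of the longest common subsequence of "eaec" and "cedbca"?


LCS of "eaec" and "cedbca"
DP table:
           c    e    d    b    c    a
      0    0    0    0    0    0    0
  e   0    0    1    1    1    1    1
  a   0    0    1    1    1    1    2
  e   0    0    1    1    1    1    2
  c   0    1    1    1    1    2    2
LCS length = dp[4][6] = 2

2


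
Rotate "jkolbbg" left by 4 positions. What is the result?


Input: "jkolbbg", rotate left by 4
First 4 characters: "jkol"
Remaining characters: "bbg"
Concatenate remaining + first: "bbg" + "jkol" = "bbgjkol"

bbgjkol


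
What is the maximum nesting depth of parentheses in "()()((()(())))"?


Input: "()()((()(())))"
Tracking depth:
  Position 0 '(': depth becomes 1
  Position 1 ')': depth becomes 0
  Position 2 '(': depth becomes 1
  Position 3 ')': depth becomes 0
  Position 4 '(': depth becomes 1
  Position 5 '(': depth becomes 2
  Position 6 '(': depth becomes 3
  Position 7 ')': depth becomes 2
  Position 8 '(': depth becomes 3
  Position 9 '(': depth becomes 4
  Position 10 ')': depth becomes 3
  Position 11 ')': depth becomes 2
  Position 12 ')': depth becomes 1
  Position 13 ')': depth becomes 0
Maximum depth reached: 4

4


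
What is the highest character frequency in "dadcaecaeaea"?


Input: dadcaecaeaea
Character counts:
  'a': 5
  'c': 2
  'd': 2
  'e': 3
Maximum frequency: 5

5


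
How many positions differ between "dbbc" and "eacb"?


Comparing "dbbc" and "eacb" position by position:
  Position 0: 'd' vs 'e' => DIFFER
  Position 1: 'b' vs 'a' => DIFFER
  Position 2: 'b' vs 'c' => DIFFER
  Position 3: 'c' vs 'b' => DIFFER
Positions that differ: 4

4


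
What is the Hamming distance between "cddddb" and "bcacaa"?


Comparing "cddddb" and "bcacaa" position by position:
  Position 0: 'c' vs 'b' => differ
  Position 1: 'd' vs 'c' => differ
  Position 2: 'd' vs 'a' => differ
  Position 3: 'd' vs 'c' => differ
  Position 4: 'd' vs 'a' => differ
  Position 5: 'b' vs 'a' => differ
Total differences (Hamming distance): 6

6


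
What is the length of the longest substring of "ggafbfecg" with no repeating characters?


Input: "ggafbfecg"
Sliding window (track last position of each char):
  Position 0 ('g'): window [0,0] length 1 -- new best
  Position 1 ('g'): repeat (last at 0), move window start to 1
  Position 1 ('g'): window [1,1] length 1
  Position 2 ('a'): window [1,2] length 2 -- new best
  Position 3 ('f'): window [1,3] length 3 -- new best
  Position 4 ('b'): window [1,4] length 4 -- new best
  Position 5 ('f'): repeat (last at 3), move window start to 4
  Position 5 ('f'): window [4,5] length 2
  Position 6 ('e'): window [4,6] length 3
  Position 7 ('c'): window [4,7] length 4
  Position 8 ('g'): window [4,8] length 5 -- new best
Longest substring with no repeats: "bfecg" with length 5

5


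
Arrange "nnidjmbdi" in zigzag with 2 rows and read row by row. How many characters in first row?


Zigzag "nnidjmbdi" into 2 rows:
Placing characters:
  'n' => row 0
  'n' => row 1
  'i' => row 0
  'd' => row 1
  'j' => row 0
  'm' => row 1
  'b' => row 0
  'd' => row 1
  'i' => row 0
Rows:
  Row 0: "nijbi"
  Row 1: "ndmd"
First row length: 5

5


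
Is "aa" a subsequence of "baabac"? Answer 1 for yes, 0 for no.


Check if "aa" is a subsequence of "baabac"
Greedy scan:
  Position 0 ('b'): no match needed
  Position 1 ('a'): matches sub[0] = 'a'
  Position 2 ('a'): matches sub[1] = 'a'
  Position 3 ('b'): no match needed
  Position 4 ('a'): no match needed
  Position 5 ('c'): no match needed
All 2 characters matched => is a subsequence

1


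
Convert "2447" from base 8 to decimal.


Input: "2447" in base 8
Positional expansion:
  Digit '2' (value 2) x 8^3 = 1024
  Digit '4' (value 4) x 8^2 = 256
  Digit '4' (value 4) x 8^1 = 32
  Digit '7' (value 7) x 8^0 = 7
Sum = 1319

1319


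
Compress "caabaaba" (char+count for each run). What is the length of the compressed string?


Input: caabaaba
Runs:
  'c' x 1 => "c1"
  'a' x 2 => "a2"
  'b' x 1 => "b1"
  'a' x 2 => "a2"
  'b' x 1 => "b1"
  'a' x 1 => "a1"
Compressed: "c1a2b1a2b1a1"
Compressed length: 12

12


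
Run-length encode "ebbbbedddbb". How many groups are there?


Input: ebbbbedddbb
Scanning for consecutive runs:
  Group 1: 'e' x 1 (positions 0-0)
  Group 2: 'b' x 4 (positions 1-4)
  Group 3: 'e' x 1 (positions 5-5)
  Group 4: 'd' x 3 (positions 6-8)
  Group 5: 'b' x 2 (positions 9-10)
Total groups: 5

5


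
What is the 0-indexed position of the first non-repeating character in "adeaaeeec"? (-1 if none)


Input: adeaaeeec
Character frequencies:
  'a': 3
  'c': 1
  'd': 1
  'e': 4
Scanning left to right for freq == 1:
  Position 0 ('a'): freq=3, skip
  Position 1 ('d'): unique! => answer = 1

1


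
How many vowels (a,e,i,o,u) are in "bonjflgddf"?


Input: bonjflgddf
Checking each character:
  'b' at position 0: consonant
  'o' at position 1: vowel (running total: 1)
  'n' at position 2: consonant
  'j' at position 3: consonant
  'f' at position 4: consonant
  'l' at position 5: consonant
  'g' at position 6: consonant
  'd' at position 7: consonant
  'd' at position 8: consonant
  'f' at position 9: consonant
Total vowels: 1

1


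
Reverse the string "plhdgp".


Input: plhdgp
Reading characters right to left:
  Position 5: 'p'
  Position 4: 'g'
  Position 3: 'd'
  Position 2: 'h'
  Position 1: 'l'
  Position 0: 'p'
Reversed: pgdhlp

pgdhlp


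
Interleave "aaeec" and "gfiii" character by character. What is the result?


Interleaving "aaeec" and "gfiii":
  Position 0: 'a' from first, 'g' from second => "ag"
  Position 1: 'a' from first, 'f' from second => "af"
  Position 2: 'e' from first, 'i' from second => "ei"
  Position 3: 'e' from first, 'i' from second => "ei"
  Position 4: 'c' from first, 'i' from second => "ci"
Result: agafeieici

agafeieici


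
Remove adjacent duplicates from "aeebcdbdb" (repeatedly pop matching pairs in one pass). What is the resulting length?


Input: aeebcdbdb
Stack-based adjacent duplicate removal:
  Read 'a': push. Stack: a
  Read 'e': push. Stack: ae
  Read 'e': matches stack top 'e' => pop. Stack: a
  Read 'b': push. Stack: ab
  Read 'c': push. Stack: abc
  Read 'd': push. Stack: abcd
  Read 'b': push. Stack: abcdb
  Read 'd': push. Stack: abcdbd
  Read 'b': push. Stack: abcdbdb
Final stack: "abcdbdb" (length 7)

7


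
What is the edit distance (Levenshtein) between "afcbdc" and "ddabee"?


Computing edit distance: "afcbdc" -> "ddabee"
DP table:
           d    d    a    b    e    e
      0    1    2    3    4    5    6
  a   1    1    2    2    3    4    5
  f   2    2    2    3    3    4    5
  c   3    3    3    3    4    4    5
  b   4    4    4    4    3    4    5
  d   5    4    4    5    4    4    5
  c   6    5    5    5    5    5    5
Edit distance = dp[6][6] = 5

5


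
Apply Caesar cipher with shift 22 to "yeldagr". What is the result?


Caesar cipher: shift "yeldagr" by 22
  'y' (pos 24) + 22 = pos 20 = 'u'
  'e' (pos 4) + 22 = pos 0 = 'a'
  'l' (pos 11) + 22 = pos 7 = 'h'
  'd' (pos 3) + 22 = pos 25 = 'z'
  'a' (pos 0) + 22 = pos 22 = 'w'
  'g' (pos 6) + 22 = pos 2 = 'c'
  'r' (pos 17) + 22 = pos 13 = 'n'
Result: uahzwcn

uahzwcn


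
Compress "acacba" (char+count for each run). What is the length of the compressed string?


Input: acacba
Runs:
  'a' x 1 => "a1"
  'c' x 1 => "c1"
  'a' x 1 => "a1"
  'c' x 1 => "c1"
  'b' x 1 => "b1"
  'a' x 1 => "a1"
Compressed: "a1c1a1c1b1a1"
Compressed length: 12

12


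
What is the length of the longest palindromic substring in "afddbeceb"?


Input: "afddbeceb"
Checking substrings for palindromes:
  [4:9] "beceb" (len 5) => palindrome
  [5:8] "ece" (len 3) => palindrome
  [2:4] "dd" (len 2) => palindrome
Longest palindromic substring: "beceb" with length 5

5


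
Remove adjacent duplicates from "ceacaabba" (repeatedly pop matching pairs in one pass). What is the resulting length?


Input: ceacaabba
Stack-based adjacent duplicate removal:
  Read 'c': push. Stack: c
  Read 'e': push. Stack: ce
  Read 'a': push. Stack: cea
  Read 'c': push. Stack: ceac
  Read 'a': push. Stack: ceaca
  Read 'a': matches stack top 'a' => pop. Stack: ceac
  Read 'b': push. Stack: ceacb
  Read 'b': matches stack top 'b' => pop. Stack: ceac
  Read 'a': push. Stack: ceaca
Final stack: "ceaca" (length 5)

5


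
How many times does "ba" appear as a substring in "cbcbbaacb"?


Searching for "ba" in "cbcbbaacb"
Scanning each position:
  Position 0: "cb" => no
  Position 1: "bc" => no
  Position 2: "cb" => no
  Position 3: "bb" => no
  Position 4: "ba" => MATCH
  Position 5: "aa" => no
  Position 6: "ac" => no
  Position 7: "cb" => no
Total occurrences: 1

1


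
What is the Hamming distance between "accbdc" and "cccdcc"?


Comparing "accbdc" and "cccdcc" position by position:
  Position 0: 'a' vs 'c' => differ
  Position 1: 'c' vs 'c' => same
  Position 2: 'c' vs 'c' => same
  Position 3: 'b' vs 'd' => differ
  Position 4: 'd' vs 'c' => differ
  Position 5: 'c' vs 'c' => same
Total differences (Hamming distance): 3

3


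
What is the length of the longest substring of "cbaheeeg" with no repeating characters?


Input: "cbaheeeg"
Sliding window (track last position of each char):
  Position 0 ('c'): window [0,0] length 1 -- new best
  Position 1 ('b'): window [0,1] length 2 -- new best
  Position 2 ('a'): window [0,2] length 3 -- new best
  Position 3 ('h'): window [0,3] length 4 -- new best
  Position 4 ('e'): window [0,4] length 5 -- new best
  Position 5 ('e'): repeat (last at 4), move window start to 5
  Position 5 ('e'): window [5,5] length 1
  Position 6 ('e'): repeat (last at 5), move window start to 6
  Position 6 ('e'): window [6,6] length 1
  Position 7 ('g'): window [6,7] length 2
Longest substring with no repeats: "cbahe" with length 5

5


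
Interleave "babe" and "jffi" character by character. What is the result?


Interleaving "babe" and "jffi":
  Position 0: 'b' from first, 'j' from second => "bj"
  Position 1: 'a' from first, 'f' from second => "af"
  Position 2: 'b' from first, 'f' from second => "bf"
  Position 3: 'e' from first, 'i' from second => "ei"
Result: bjafbfei

bjafbfei


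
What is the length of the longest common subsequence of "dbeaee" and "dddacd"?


LCS of "dbeaee" and "dddacd"
DP table:
           d    d    d    a    c    d
      0    0    0    0    0    0    0
  d   0    1    1    1    1    1    1
  b   0    1    1    1    1    1    1
  e   0    1    1    1    1    1    1
  a   0    1    1    1    2    2    2
  e   0    1    1    1    2    2    2
  e   0    1    1    1    2    2    2
LCS length = dp[6][6] = 2

2


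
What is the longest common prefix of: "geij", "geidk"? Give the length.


Words: geij, geidk
  Position 0: all 'g' => match
  Position 1: all 'e' => match
  Position 2: all 'i' => match
  Position 3: ('j', 'd') => mismatch, stop
LCP = "gei" (length 3)

3


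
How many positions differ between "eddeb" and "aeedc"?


Comparing "eddeb" and "aeedc" position by position:
  Position 0: 'e' vs 'a' => DIFFER
  Position 1: 'd' vs 'e' => DIFFER
  Position 2: 'd' vs 'e' => DIFFER
  Position 3: 'e' vs 'd' => DIFFER
  Position 4: 'b' vs 'c' => DIFFER
Positions that differ: 5

5


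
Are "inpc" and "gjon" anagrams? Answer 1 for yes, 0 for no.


Strings: "inpc", "gjon"
Sorted first:  cinp
Sorted second: gjno
Differ at position 0: 'c' vs 'g' => not anagrams

0


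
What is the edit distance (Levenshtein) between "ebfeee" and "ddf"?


Computing edit distance: "ebfeee" -> "ddf"
DP table:
           d    d    f
      0    1    2    3
  e   1    1    2    3
  b   2    2    2    3
  f   3    3    3    2
  e   4    4    4    3
  e   5    5    5    4
  e   6    6    6    5
Edit distance = dp[6][3] = 5

5


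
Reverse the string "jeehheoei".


Input: jeehheoei
Reading characters right to left:
  Position 8: 'i'
  Position 7: 'e'
  Position 6: 'o'
  Position 5: 'e'
  Position 4: 'h'
  Position 3: 'h'
  Position 2: 'e'
  Position 1: 'e'
  Position 0: 'j'
Reversed: ieoehheej

ieoehheej


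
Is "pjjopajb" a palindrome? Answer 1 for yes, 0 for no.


Input: pjjopajb
Reversed: bjapojjp
  Compare pos 0 ('p') with pos 7 ('b'): MISMATCH
  Compare pos 1 ('j') with pos 6 ('j'): match
  Compare pos 2 ('j') with pos 5 ('a'): MISMATCH
  Compare pos 3 ('o') with pos 4 ('p'): MISMATCH
Result: not a palindrome

0


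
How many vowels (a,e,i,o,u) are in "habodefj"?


Input: habodefj
Checking each character:
  'h' at position 0: consonant
  'a' at position 1: vowel (running total: 1)
  'b' at position 2: consonant
  'o' at position 3: vowel (running total: 2)
  'd' at position 4: consonant
  'e' at position 5: vowel (running total: 3)
  'f' at position 6: consonant
  'j' at position 7: consonant
Total vowels: 3

3


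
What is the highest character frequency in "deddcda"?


Input: deddcda
Character counts:
  'a': 1
  'c': 1
  'd': 4
  'e': 1
Maximum frequency: 4

4


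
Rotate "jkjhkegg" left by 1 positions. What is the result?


Input: "jkjhkegg", rotate left by 1
First 1 characters: "j"
Remaining characters: "kjhkegg"
Concatenate remaining + first: "kjhkegg" + "j" = "kjhkeggj"

kjhkeggj


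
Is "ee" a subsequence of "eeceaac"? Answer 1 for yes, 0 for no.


Check if "ee" is a subsequence of "eeceaac"
Greedy scan:
  Position 0 ('e'): matches sub[0] = 'e'
  Position 1 ('e'): matches sub[1] = 'e'
  Position 2 ('c'): no match needed
  Position 3 ('e'): no match needed
  Position 4 ('a'): no match needed
  Position 5 ('a'): no match needed
  Position 6 ('c'): no match needed
All 2 characters matched => is a subsequence

1


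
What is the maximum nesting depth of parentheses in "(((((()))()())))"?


Input: "(((((()))()())))"
Tracking depth:
  Position 0 '(': depth becomes 1
  Position 1 '(': depth becomes 2
  Position 2 '(': depth becomes 3
  Position 3 '(': depth becomes 4
  Position 4 '(': depth becomes 5
  Position 5 '(': depth becomes 6
  Position 6 ')': depth becomes 5
  Position 7 ')': depth becomes 4
  Position 8 ')': depth becomes 3
  Position 9 '(': depth becomes 4
  Position 10 ')': depth becomes 3
  Position 11 '(': depth becomes 4
  Position 12 ')': depth becomes 3
  Position 13 ')': depth becomes 2
  Position 14 ')': depth becomes 1
  Position 15 ')': depth becomes 0
Maximum depth reached: 6

6


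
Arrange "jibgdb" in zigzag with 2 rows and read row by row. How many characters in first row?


Zigzag "jibgdb" into 2 rows:
Placing characters:
  'j' => row 0
  'i' => row 1
  'b' => row 0
  'g' => row 1
  'd' => row 0
  'b' => row 1
Rows:
  Row 0: "jbd"
  Row 1: "igb"
First row length: 3

3


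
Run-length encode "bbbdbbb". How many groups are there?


Input: bbbdbbb
Scanning for consecutive runs:
  Group 1: 'b' x 3 (positions 0-2)
  Group 2: 'd' x 1 (positions 3-3)
  Group 3: 'b' x 3 (positions 4-6)
Total groups: 3

3


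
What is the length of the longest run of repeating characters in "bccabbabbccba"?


Input: "bccabbabbccba"
Scanning for longest run:
  Position 1 ('c'): new char, reset run to 1
  Position 2 ('c'): continues run of 'c', length=2
  Position 3 ('a'): new char, reset run to 1
  Position 4 ('b'): new char, reset run to 1
  Position 5 ('b'): continues run of 'b', length=2
  Position 6 ('a'): new char, reset run to 1
  Position 7 ('b'): new char, reset run to 1
  Position 8 ('b'): continues run of 'b', length=2
  Position 9 ('c'): new char, reset run to 1
  Position 10 ('c'): continues run of 'c', length=2
  Position 11 ('b'): new char, reset run to 1
  Position 12 ('a'): new char, reset run to 1
Longest run: 'c' with length 2

2


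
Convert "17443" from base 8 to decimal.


Input: "17443" in base 8
Positional expansion:
  Digit '1' (value 1) x 8^4 = 4096
  Digit '7' (value 7) x 8^3 = 3584
  Digit '4' (value 4) x 8^2 = 256
  Digit '4' (value 4) x 8^1 = 32
  Digit '3' (value 3) x 8^0 = 3
Sum = 7971

7971


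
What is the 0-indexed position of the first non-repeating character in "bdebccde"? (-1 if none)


Input: bdebccde
Character frequencies:
  'b': 2
  'c': 2
  'd': 2
  'e': 2
Scanning left to right for freq == 1:
  Position 0 ('b'): freq=2, skip
  Position 1 ('d'): freq=2, skip
  Position 2 ('e'): freq=2, skip
  Position 3 ('b'): freq=2, skip
  Position 4 ('c'): freq=2, skip
  Position 5 ('c'): freq=2, skip
  Position 6 ('d'): freq=2, skip
  Position 7 ('e'): freq=2, skip
  No unique character found => answer = -1

-1


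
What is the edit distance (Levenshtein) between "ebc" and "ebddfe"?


Computing edit distance: "ebc" -> "ebddfe"
DP table:
           e    b    d    d    f    e
      0    1    2    3    4    5    6
  e   1    0    1    2    3    4    5
  b   2    1    0    1    2    3    4
  c   3    2    1    1    2    3    4
Edit distance = dp[3][6] = 4

4


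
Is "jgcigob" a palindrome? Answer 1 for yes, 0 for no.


Input: jgcigob
Reversed: bogicgj
  Compare pos 0 ('j') with pos 6 ('b'): MISMATCH
  Compare pos 1 ('g') with pos 5 ('o'): MISMATCH
  Compare pos 2 ('c') with pos 4 ('g'): MISMATCH
Result: not a palindrome

0


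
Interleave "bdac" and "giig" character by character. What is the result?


Interleaving "bdac" and "giig":
  Position 0: 'b' from first, 'g' from second => "bg"
  Position 1: 'd' from first, 'i' from second => "di"
  Position 2: 'a' from first, 'i' from second => "ai"
  Position 3: 'c' from first, 'g' from second => "cg"
Result: bgdiaicg

bgdiaicg


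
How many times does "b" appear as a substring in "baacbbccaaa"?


Searching for "b" in "baacbbccaaa"
Scanning each position:
  Position 0: "b" => MATCH
  Position 1: "a" => no
  Position 2: "a" => no
  Position 3: "c" => no
  Position 4: "b" => MATCH
  Position 5: "b" => MATCH
  Position 6: "c" => no
  Position 7: "c" => no
  Position 8: "a" => no
  Position 9: "a" => no
  Position 10: "a" => no
Total occurrences: 3

3


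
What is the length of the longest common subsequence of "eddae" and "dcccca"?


LCS of "eddae" and "dcccca"
DP table:
           d    c    c    c    c    a
      0    0    0    0    0    0    0
  e   0    0    0    0    0    0    0
  d   0    1    1    1    1    1    1
  d   0    1    1    1    1    1    1
  a   0    1    1    1    1    1    2
  e   0    1    1    1    1    1    2
LCS length = dp[5][6] = 2

2


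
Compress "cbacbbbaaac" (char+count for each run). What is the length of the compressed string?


Input: cbacbbbaaac
Runs:
  'c' x 1 => "c1"
  'b' x 1 => "b1"
  'a' x 1 => "a1"
  'c' x 1 => "c1"
  'b' x 3 => "b3"
  'a' x 3 => "a3"
  'c' x 1 => "c1"
Compressed: "c1b1a1c1b3a3c1"
Compressed length: 14

14


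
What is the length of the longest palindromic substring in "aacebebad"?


Input: "aacebebad"
Checking substrings for palindromes:
  [3:6] "ebe" (len 3) => palindrome
  [4:7] "beb" (len 3) => palindrome
  [0:2] "aa" (len 2) => palindrome
Longest palindromic substring: "ebe" with length 3

3


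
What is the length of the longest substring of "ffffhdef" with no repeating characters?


Input: "ffffhdef"
Sliding window (track last position of each char):
  Position 0 ('f'): window [0,0] length 1 -- new best
  Position 1 ('f'): repeat (last at 0), move window start to 1
  Position 1 ('f'): window [1,1] length 1
  Position 2 ('f'): repeat (last at 1), move window start to 2
  Position 2 ('f'): window [2,2] length 1
  Position 3 ('f'): repeat (last at 2), move window start to 3
  Position 3 ('f'): window [3,3] length 1
  Position 4 ('h'): window [3,4] length 2 -- new best
  Position 5 ('d'): window [3,5] length 3 -- new best
  Position 6 ('e'): window [3,6] length 4 -- new best
  Position 7 ('f'): repeat (last at 3), move window start to 4
  Position 7 ('f'): window [4,7] length 4
Longest substring with no repeats: "fhde" with length 4

4


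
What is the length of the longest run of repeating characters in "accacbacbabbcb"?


Input: "accacbacbabbcb"
Scanning for longest run:
  Position 1 ('c'): new char, reset run to 1
  Position 2 ('c'): continues run of 'c', length=2
  Position 3 ('a'): new char, reset run to 1
  Position 4 ('c'): new char, reset run to 1
  Position 5 ('b'): new char, reset run to 1
  Position 6 ('a'): new char, reset run to 1
  Position 7 ('c'): new char, reset run to 1
  Position 8 ('b'): new char, reset run to 1
  Position 9 ('a'): new char, reset run to 1
  Position 10 ('b'): new char, reset run to 1
  Position 11 ('b'): continues run of 'b', length=2
  Position 12 ('c'): new char, reset run to 1
  Position 13 ('b'): new char, reset run to 1
Longest run: 'c' with length 2

2


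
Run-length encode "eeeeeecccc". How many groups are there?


Input: eeeeeecccc
Scanning for consecutive runs:
  Group 1: 'e' x 6 (positions 0-5)
  Group 2: 'c' x 4 (positions 6-9)
Total groups: 2

2


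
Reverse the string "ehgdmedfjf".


Input: ehgdmedfjf
Reading characters right to left:
  Position 9: 'f'
  Position 8: 'j'
  Position 7: 'f'
  Position 6: 'd'
  Position 5: 'e'
  Position 4: 'm'
  Position 3: 'd'
  Position 2: 'g'
  Position 1: 'h'
  Position 0: 'e'
Reversed: fjfdemdghe

fjfdemdghe


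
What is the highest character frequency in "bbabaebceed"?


Input: bbabaebceed
Character counts:
  'a': 2
  'b': 4
  'c': 1
  'd': 1
  'e': 3
Maximum frequency: 4

4


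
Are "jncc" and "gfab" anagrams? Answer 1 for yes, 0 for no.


Strings: "jncc", "gfab"
Sorted first:  ccjn
Sorted second: abfg
Differ at position 0: 'c' vs 'a' => not anagrams

0


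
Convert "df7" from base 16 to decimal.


Input: "df7" in base 16
Positional expansion:
  Digit 'd' (value 13) x 16^2 = 3328
  Digit 'f' (value 15) x 16^1 = 240
  Digit '7' (value 7) x 16^0 = 7
Sum = 3575

3575


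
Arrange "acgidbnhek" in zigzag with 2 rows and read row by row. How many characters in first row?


Zigzag "acgidbnhek" into 2 rows:
Placing characters:
  'a' => row 0
  'c' => row 1
  'g' => row 0
  'i' => row 1
  'd' => row 0
  'b' => row 1
  'n' => row 0
  'h' => row 1
  'e' => row 0
  'k' => row 1
Rows:
  Row 0: "agdne"
  Row 1: "cibhk"
First row length: 5

5


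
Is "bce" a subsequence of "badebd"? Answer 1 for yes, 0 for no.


Check if "bce" is a subsequence of "badebd"
Greedy scan:
  Position 0 ('b'): matches sub[0] = 'b'
  Position 1 ('a'): no match needed
  Position 2 ('d'): no match needed
  Position 3 ('e'): no match needed
  Position 4 ('b'): no match needed
  Position 5 ('d'): no match needed
Only matched 1/3 characters => not a subsequence

0


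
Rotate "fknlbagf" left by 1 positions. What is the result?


Input: "fknlbagf", rotate left by 1
First 1 characters: "f"
Remaining characters: "knlbagf"
Concatenate remaining + first: "knlbagf" + "f" = "knlbagff"

knlbagff


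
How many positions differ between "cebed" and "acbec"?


Comparing "cebed" and "acbec" position by position:
  Position 0: 'c' vs 'a' => DIFFER
  Position 1: 'e' vs 'c' => DIFFER
  Position 2: 'b' vs 'b' => same
  Position 3: 'e' vs 'e' => same
  Position 4: 'd' vs 'c' => DIFFER
Positions that differ: 3

3


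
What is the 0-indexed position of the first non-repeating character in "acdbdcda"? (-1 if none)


Input: acdbdcda
Character frequencies:
  'a': 2
  'b': 1
  'c': 2
  'd': 3
Scanning left to right for freq == 1:
  Position 0 ('a'): freq=2, skip
  Position 1 ('c'): freq=2, skip
  Position 2 ('d'): freq=3, skip
  Position 3 ('b'): unique! => answer = 3

3


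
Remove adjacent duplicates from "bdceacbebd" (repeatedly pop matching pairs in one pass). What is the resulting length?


Input: bdceacbebd
Stack-based adjacent duplicate removal:
  Read 'b': push. Stack: b
  Read 'd': push. Stack: bd
  Read 'c': push. Stack: bdc
  Read 'e': push. Stack: bdce
  Read 'a': push. Stack: bdcea
  Read 'c': push. Stack: bdceac
  Read 'b': push. Stack: bdceacb
  Read 'e': push. Stack: bdceacbe
  Read 'b': push. Stack: bdceacbeb
  Read 'd': push. Stack: bdceacbebd
Final stack: "bdceacbebd" (length 10)

10


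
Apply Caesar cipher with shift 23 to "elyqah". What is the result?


Caesar cipher: shift "elyqah" by 23
  'e' (pos 4) + 23 = pos 1 = 'b'
  'l' (pos 11) + 23 = pos 8 = 'i'
  'y' (pos 24) + 23 = pos 21 = 'v'
  'q' (pos 16) + 23 = pos 13 = 'n'
  'a' (pos 0) + 23 = pos 23 = 'x'
  'h' (pos 7) + 23 = pos 4 = 'e'
Result: bivnxe

bivnxe


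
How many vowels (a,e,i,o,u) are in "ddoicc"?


Input: ddoicc
Checking each character:
  'd' at position 0: consonant
  'd' at position 1: consonant
  'o' at position 2: vowel (running total: 1)
  'i' at position 3: vowel (running total: 2)
  'c' at position 4: consonant
  'c' at position 5: consonant
Total vowels: 2

2


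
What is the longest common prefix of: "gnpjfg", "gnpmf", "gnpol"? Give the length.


Words: gnpjfg, gnpmf, gnpol
  Position 0: all 'g' => match
  Position 1: all 'n' => match
  Position 2: all 'p' => match
  Position 3: ('j', 'm', 'o') => mismatch, stop
LCP = "gnp" (length 3)

3


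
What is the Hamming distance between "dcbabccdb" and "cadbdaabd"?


Comparing "dcbabccdb" and "cadbdaabd" position by position:
  Position 0: 'd' vs 'c' => differ
  Position 1: 'c' vs 'a' => differ
  Position 2: 'b' vs 'd' => differ
  Position 3: 'a' vs 'b' => differ
  Position 4: 'b' vs 'd' => differ
  Position 5: 'c' vs 'a' => differ
  Position 6: 'c' vs 'a' => differ
  Position 7: 'd' vs 'b' => differ
  Position 8: 'b' vs 'd' => differ
Total differences (Hamming distance): 9

9


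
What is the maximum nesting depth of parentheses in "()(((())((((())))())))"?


Input: "()(((())((((())))())))"
Tracking depth:
  Position 0 '(': depth becomes 1
  Position 1 ')': depth becomes 0
  Position 2 '(': depth becomes 1
  Position 3 '(': depth becomes 2
  Position 4 '(': depth becomes 3
  Position 5 '(': depth becomes 4
  Position 6 ')': depth becomes 3
  Position 7 ')': depth becomes 2
  Position 8 '(': depth becomes 3
  Position 9 '(': depth becomes 4
  Position 10 '(': depth becomes 5
  Position 11 '(': depth becomes 6
  Position 12 '(': depth becomes 7
  Position 13 ')': depth becomes 6
  Position 14 ')': depth becomes 5
  Position 15 ')': depth becomes 4
  Position 16 ')': depth becomes 3
  Position 17 '(': depth becomes 4
  Position 18 ')': depth becomes 3
  Position 19 ')': depth becomes 2
  Position 20 ')': depth becomes 1
  Position 21 ')': depth becomes 0
Maximum depth reached: 7

7


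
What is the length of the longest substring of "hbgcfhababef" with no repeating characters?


Input: "hbgcfhababef"
Sliding window (track last position of each char):
  Position 0 ('h'): window [0,0] length 1 -- new best
  Position 1 ('b'): window [0,1] length 2 -- new best
  Position 2 ('g'): window [0,2] length 3 -- new best
  Position 3 ('c'): window [0,3] length 4 -- new best
  Position 4 ('f'): window [0,4] length 5 -- new best
  Position 5 ('h'): repeat (last at 0), move window start to 1
  Position 5 ('h'): window [1,5] length 5
  Position 6 ('a'): window [1,6] length 6 -- new best
  Position 7 ('b'): repeat (last at 1), move window start to 2
  Position 7 ('b'): window [2,7] length 6
  Position 8 ('a'): repeat (last at 6), move window start to 7
  Position 8 ('a'): window [7,8] length 2
  Position 9 ('b'): repeat (last at 7), move window start to 8
  Position 9 ('b'): window [8,9] length 2
  Position 10 ('e'): window [8,10] length 3
  Position 11 ('f'): window [8,11] length 4
Longest substring with no repeats: "bgcfha" with length 6

6
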